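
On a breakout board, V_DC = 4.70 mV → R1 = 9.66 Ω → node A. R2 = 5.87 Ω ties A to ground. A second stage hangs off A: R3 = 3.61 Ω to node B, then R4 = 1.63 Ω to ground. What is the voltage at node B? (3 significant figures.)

V_B ≈ 0.326 mV

The second stage (R3 + R4 = 5.240 Ω) loads node A in parallel with R2.
R2 ‖ (R3+R4) = 2.769 Ω.
V_A = 4.70 × 2.769/(9.66 + 2.769) = 1.047 mV.
V_B = V_A × 0.3111 = 0.3257 mV.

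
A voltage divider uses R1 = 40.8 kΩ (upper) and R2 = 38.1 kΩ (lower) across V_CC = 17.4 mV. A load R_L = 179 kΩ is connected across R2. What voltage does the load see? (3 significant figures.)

First combine the lower leg with the load: R2 ‖ R_L = 31.41 kΩ.
Now apply the divider: V_out = 17.4 × 0.4350 = 7.569 mV.

V_out ≈ 7.57 mV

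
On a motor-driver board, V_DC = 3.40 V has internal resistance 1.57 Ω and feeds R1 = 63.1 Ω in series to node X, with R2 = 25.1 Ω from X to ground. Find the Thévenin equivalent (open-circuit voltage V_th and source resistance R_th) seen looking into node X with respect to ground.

V_th ≈ 0.951 V, R_th ≈ 18.1 Ω

R1' = 1.57 + 63.1 = 64.67 Ω (source resistance + R1).
V_th is the unloaded tap voltage: V_DC · R2/(R1'+R2) = 3.40 × 0.2796 = 0.9507 V.
Zeroing V_DC shorts the top of R1' to ground, so R_th = R1' ‖ R2 = 18.08 Ω.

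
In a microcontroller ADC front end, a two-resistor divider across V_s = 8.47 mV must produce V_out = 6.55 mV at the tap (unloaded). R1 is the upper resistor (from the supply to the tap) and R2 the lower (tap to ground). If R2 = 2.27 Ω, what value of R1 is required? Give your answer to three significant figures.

R1 ≈ 0.665 Ω

V_out/V_s = R2/(R1+R2) = 0.7733.
Rearranging, R1 = R2·(1−k)/k = 2.27 × 0.2931 = 0.6654 Ω.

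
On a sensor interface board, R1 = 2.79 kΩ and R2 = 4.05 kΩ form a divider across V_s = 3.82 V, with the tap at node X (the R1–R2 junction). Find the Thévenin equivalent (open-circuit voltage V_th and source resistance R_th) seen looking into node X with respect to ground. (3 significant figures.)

V_th is the unloaded tap voltage: V_s · R2/(R1+R2) = 3.82 × 0.5921 = 2.262 V.
Looking into X with the source shorted: R_th = R1·R2/(R1+R2) = 2.790 × 4.05/6.840 = 1.652 kΩ.

V_th ≈ 2.26 V, R_th ≈ 1.65 kΩ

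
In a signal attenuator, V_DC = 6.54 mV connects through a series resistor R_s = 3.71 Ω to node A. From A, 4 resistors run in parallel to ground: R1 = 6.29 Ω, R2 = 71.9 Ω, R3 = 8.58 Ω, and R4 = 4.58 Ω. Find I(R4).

I ≈ 0.495 mA

Parallel bank: R_p = 1/(1/6.29 + 1/71.9 + 1/8.58 + 1/4.58) = 1.969 Ω.
V_A = 6.54 × 1.969/5.679 = 2.268 mV.
I(R4) = V_A / R4 = 2.268/4.58 = 0.4951 mA.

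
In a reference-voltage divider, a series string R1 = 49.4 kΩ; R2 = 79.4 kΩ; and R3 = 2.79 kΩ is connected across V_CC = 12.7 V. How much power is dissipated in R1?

P ≈ 0.460 mW

ΣR = 131.6 kΩ → I = 12.7/131.6 = 0.09651 mA.
P(R1) = I²·R1 = (0.09651)² × 49.4 = 0.4601 mW.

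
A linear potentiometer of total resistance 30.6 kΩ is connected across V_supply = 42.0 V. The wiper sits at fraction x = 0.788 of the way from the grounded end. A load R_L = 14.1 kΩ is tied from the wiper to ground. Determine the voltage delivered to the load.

V_out ≈ 24.3 V

Split the track: R_lower = x·R_p = 24.11 kΩ, R_upper = (1−x)·R_p = 6.487 kΩ.
R_L loads the lower segment: effective lower R = 8.897 kΩ.
V_out = 42.0 × 8.897/(6.487 + 8.897) = 24.29 V.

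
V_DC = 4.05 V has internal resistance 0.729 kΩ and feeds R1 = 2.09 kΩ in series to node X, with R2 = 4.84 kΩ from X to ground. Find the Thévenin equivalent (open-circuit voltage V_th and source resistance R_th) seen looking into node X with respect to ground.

R1' = 0.729 + 2.09 = 2.819 kΩ (source resistance + R1).
Open-circuit (no load on X): V_th = V_DC · R2/(R1' + R2) = 4.05 × 4.84/(2.819 + 4.84) = 2.559 V.
With V_DC suppressed (replaced by a short), R_th = R1' ‖ R2 = (2.819 × 4.84)/(2.819 + 4.84) = 1.781 kΩ.

V_th ≈ 2.56 V, R_th ≈ 1.78 kΩ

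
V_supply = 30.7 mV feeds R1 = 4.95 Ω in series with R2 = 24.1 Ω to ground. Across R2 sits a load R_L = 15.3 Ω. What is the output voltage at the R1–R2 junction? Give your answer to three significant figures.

R2 ‖ R_L = (24.1 × 15.3)/(24.1 + 15.3) = 9.359 Ω.
Voltage divider with the loaded lower leg: V_out = 30.7 × 9.359/(4.95 + 9.359) = 30.7 × 0.6541 = 20.08 mV.
(Unloaded it would be 25.5 mV; the load pulls it down.)

V_out ≈ 20.1 mV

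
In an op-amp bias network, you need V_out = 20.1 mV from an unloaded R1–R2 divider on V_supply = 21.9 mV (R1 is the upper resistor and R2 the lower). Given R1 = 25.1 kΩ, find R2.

R2 ≈ 280 kΩ

V_out/V_supply = R2/(R1+R2) = 0.9178.
So R2 = R1 · V_out/(V_supply − V_out) = 25.1 × 20.1/(21.9 − 20.1) = 25.1 × 11.17 = 280.3 kΩ.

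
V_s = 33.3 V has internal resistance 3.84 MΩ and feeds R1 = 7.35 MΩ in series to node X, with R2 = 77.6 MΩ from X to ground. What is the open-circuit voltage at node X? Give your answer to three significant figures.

V_th ≈ 29.1 V

R1' = 3.84 + 7.35 = 11.19 MΩ (source resistance + R1).
With X open, the divider is unloaded: V_th = 33.3 × 77.6/88.79 = 29.10 V.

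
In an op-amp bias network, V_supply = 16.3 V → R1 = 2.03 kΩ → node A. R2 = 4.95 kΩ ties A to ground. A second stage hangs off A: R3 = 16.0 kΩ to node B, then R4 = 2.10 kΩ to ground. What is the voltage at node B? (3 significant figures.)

The second stage (R3 + R4 = 18.10 kΩ) loads node A in parallel with R2.
R2 ‖ (R3+R4) = 3.887 kΩ.
First divider: V_A = V_supply · 3.887/(2.03 + 3.887) = 10.71 V.
V_B = V_A × 0.1160 = 1.242 V.

V_B ≈ 1.24 V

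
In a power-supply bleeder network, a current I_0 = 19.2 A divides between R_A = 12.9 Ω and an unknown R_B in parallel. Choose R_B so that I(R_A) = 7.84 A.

In a two-way split, I_A/I_0 = R_B/(R_A + R_B).
7.84/19.2 = R_B/(R_A + R_B) → R_B = R_A · (0.4083)/(1 − 0.4083) = 12.9 × 0.6901 = 8.903 Ω.

R_B ≈ 8.90 Ω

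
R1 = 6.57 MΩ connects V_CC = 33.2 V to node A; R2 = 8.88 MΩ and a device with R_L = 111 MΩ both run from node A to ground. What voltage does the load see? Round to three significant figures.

The load sits in parallel with R2, giving an effective lower resistance R2' = R2·R_L/(R2+R_L) = 8.222 MΩ.
Then V_out = V_CC · R2'/(R1 + R2') = 33.2 × 8.222/14.79 = 18.45 V.

V_out ≈ 18.5 V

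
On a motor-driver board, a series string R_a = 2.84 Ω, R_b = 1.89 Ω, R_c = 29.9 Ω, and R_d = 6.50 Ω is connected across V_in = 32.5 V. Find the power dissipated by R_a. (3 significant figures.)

P ≈ 1.77 W

The common current is I = 32.5/41.13 = 0.7902 A.
P(R_a) = I²·R_a = (0.7902)² × 2.84 = 1.773 W.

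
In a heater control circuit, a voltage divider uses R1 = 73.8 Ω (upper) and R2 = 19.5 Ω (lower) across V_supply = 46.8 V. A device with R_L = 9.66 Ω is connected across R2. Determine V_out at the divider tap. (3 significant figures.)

First combine the lower leg with the load: R2 ‖ R_L = 6.460 Ω.
Now apply the divider: V_out = 46.8 × 0.08049 = 3.767 V.

V_out ≈ 3.77 V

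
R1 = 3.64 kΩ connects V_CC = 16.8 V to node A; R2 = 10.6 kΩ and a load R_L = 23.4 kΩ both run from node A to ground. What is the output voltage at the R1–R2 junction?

V_out ≈ 11.2 V

R2 ‖ R_L = (10.6 × 23.4)/(10.6 + 23.4) = 7.295 kΩ.
Then V_out = V_CC · R2'/(R1 + R2') = 16.8 × 7.295/10.94 = 11.21 V.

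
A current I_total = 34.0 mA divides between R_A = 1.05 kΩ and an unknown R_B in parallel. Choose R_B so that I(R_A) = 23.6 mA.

R_B ≈ 2.38 kΩ

The fraction through R_A equals R_B/(R_A+R_B).
With f = 0.6941, R_B = R_A · f/(1−f) = 1.05 × 2.269 = 2.383 kΩ.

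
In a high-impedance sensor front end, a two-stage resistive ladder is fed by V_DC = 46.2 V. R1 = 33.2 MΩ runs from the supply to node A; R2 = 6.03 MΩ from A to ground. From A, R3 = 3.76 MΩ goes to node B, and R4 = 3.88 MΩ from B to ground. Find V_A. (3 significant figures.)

The second stage (R3 + R4 = 7.640 MΩ) loads node A in parallel with R2.
R2 ‖ (R3+R4) = 3.370 MΩ.
First divider: V_A = V_DC · 3.370/(33.2 + 3.370) = 4.258 V.

V_A ≈ 4.26 V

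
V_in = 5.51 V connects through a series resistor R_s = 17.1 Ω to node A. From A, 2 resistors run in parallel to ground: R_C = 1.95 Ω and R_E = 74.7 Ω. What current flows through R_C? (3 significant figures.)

Combine the parallel branches: R_p = (1/1.95 + 1/74.7)⁻¹ = 1.900 Ω.
V_A by voltage divider: V_A = 5.51 × 1.900/(17.1 + 1.900) = 0.5511 V.
I(R_C) = V_A / R_C = 0.5511/1.95 = 0.2826 A.

I ≈ 0.283 A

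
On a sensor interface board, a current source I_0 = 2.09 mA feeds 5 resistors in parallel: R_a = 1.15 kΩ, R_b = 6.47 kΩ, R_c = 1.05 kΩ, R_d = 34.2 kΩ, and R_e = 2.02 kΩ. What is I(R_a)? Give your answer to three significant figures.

I ≈ 0.727 mA

Conductances: ΣG = 1/1.15 + 1/6.47 + 1/1.05 + 1/34.2 + 1/2.02 = 2.501 (1/kΩ).
R_a takes the fraction G_k/ΣG = 0.8696/2.501 = 0.3477, so I = 2.09 × 0.3477 = 0.7267 mA.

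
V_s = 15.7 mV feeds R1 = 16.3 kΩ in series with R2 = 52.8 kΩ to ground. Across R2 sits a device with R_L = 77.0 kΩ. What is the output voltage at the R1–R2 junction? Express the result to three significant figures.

V_out ≈ 10.3 mV

The load sits in parallel with R2, giving an effective lower resistance R2' = R2·R_L/(R2+R_L) = 31.32 kΩ.
Then V_out = V_s · R2'/(R1 + R2') = 15.7 × 31.32/47.62 = 10.33 mV.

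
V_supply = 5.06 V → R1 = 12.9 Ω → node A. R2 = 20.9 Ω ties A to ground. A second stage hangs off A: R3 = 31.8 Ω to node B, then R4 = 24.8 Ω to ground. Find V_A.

Looking into the second stage from A: R3 + R4 = 56.60 Ω appears in parallel with R2.
R2 ‖ (R3+R4) = 15.26 Ω.
V_A = 5.06 × 15.26/(12.9 + 15.26) = 2.742 V.

V_A ≈ 2.74 V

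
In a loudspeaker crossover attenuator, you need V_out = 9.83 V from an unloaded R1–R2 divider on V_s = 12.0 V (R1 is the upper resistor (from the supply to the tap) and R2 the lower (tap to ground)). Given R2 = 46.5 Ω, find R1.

R1 ≈ 10.3 Ω

V_out/V_s = R2/(R1+R2) = 0.8192.
Rearranging, R1 = R2·(1−k)/k = 46.5 × 0.2208 = 10.27 Ω.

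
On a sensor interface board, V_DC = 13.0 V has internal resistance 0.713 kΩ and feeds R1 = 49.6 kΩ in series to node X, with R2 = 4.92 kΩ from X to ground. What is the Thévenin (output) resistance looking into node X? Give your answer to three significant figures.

R1' = 0.713 + 49.6 = 50.31 kΩ (source resistance + R1).
With V_DC suppressed (replaced by a short), R_th = R1' ‖ R2 = (50.31 × 4.92)/(50.31 + 4.92) = 4.482 kΩ.

R_th ≈ 4.48 kΩ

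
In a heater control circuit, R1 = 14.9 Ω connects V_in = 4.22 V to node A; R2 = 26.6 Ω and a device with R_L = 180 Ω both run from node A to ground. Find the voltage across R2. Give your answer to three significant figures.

V_out ≈ 2.57 V

R2 ‖ R_L = (26.6 × 180)/(26.6 + 180) = 23.18 Ω.
Now apply the divider: V_out = 4.22 × 0.6087 = 2.569 V.
(Unloaded it would be 2.70 V; the load pulls it down.)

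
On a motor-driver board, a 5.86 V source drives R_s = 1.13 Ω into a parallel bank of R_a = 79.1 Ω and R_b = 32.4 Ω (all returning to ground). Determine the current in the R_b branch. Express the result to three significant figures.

I ≈ 0.172 A

Parallel bank: R_p = 1/(1/79.1 + 1/32.4) = 22.99 Ω.
Node voltage V_A = V_DC · R_p/(R_s + R_p) = 5.86 × 0.9531 = 5.585 V.
Branch current I = V_A/R_b = 5.585/32.4 = 0.1724 A.
(Equivalently: I_total = 0.2430 A, then current-divider fraction G_k/ΣG = 0.7094.)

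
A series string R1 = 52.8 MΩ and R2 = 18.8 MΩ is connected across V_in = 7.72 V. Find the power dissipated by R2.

P ≈ 0.219 µW

ΣR = 71.60 MΩ → I = 7.72/71.60 = 0.1078 µA.
P = I²R = 0.01163 × 18.8 = 0.2186 µW.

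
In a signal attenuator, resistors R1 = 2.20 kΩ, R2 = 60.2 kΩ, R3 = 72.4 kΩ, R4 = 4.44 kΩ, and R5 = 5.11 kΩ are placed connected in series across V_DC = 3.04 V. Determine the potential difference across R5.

V ≈ 0.108 V

ΣR = 2.20 + 60.2 + 72.4 + 4.44 + 5.11 = 144.4 kΩ.
By the voltage-divider rule, V = 3.04 × 5.110/144.4 = 0.1076 V.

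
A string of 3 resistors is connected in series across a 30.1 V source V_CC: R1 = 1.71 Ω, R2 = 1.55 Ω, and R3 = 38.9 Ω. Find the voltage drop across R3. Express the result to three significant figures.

ΣR = 1.71 + 1.55 + 38.9 = 42.16 Ω.
Voltage divider: V = V_CC · (38.90 / 42.16) = 30.1 × 0.9227 = 27.77 V.

V ≈ 27.8 V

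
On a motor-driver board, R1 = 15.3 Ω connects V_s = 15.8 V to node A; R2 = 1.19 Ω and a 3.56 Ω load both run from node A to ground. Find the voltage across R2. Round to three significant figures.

V_out ≈ 0.870 V

The load sits in parallel with R2, giving an effective lower resistance R2' = R2·R_L/(R2+R_L) = 0.8919 Ω.
Now apply the divider: V_out = 15.8 × 0.05508 = 0.8703 V.
(Unloaded it would be 1.14 V; the load pulls it down.)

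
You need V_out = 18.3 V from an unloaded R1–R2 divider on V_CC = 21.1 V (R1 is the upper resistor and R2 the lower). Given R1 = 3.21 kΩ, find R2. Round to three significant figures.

R2 ≈ 21.0 kΩ

V_out/V_CC = R2/(R1+R2) = 0.8673.
R2 = R1 · 0.8673/(1 − 0.8673) = 20.98 kΩ.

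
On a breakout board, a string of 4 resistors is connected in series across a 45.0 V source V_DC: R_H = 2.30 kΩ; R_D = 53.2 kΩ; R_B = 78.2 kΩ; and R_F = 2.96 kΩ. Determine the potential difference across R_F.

V ≈ 0.975 V

Series total: ΣR = 2.30 + 53.2 + 78.2 + 2.96 = 136.7 kΩ.
By the voltage-divider rule, V = 45.0 × 2.960/136.7 = 0.9747 V.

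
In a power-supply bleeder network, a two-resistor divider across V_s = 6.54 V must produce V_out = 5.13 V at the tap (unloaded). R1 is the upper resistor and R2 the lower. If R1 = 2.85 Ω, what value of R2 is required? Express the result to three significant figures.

R2 ≈ 10.4 Ω

Required fraction k = V_out/V_s = 0.7844.
So R2 = R1 · V_out/(V_s − V_out) = 2.85 × 5.13/(6.54 − 5.13) = 2.85 × 3.638 = 10.37 Ω.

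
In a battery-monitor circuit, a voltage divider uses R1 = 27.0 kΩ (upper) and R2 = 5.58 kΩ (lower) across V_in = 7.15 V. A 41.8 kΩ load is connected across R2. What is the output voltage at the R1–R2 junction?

V_out ≈ 1.10 V

First combine the lower leg with the load: R2 ‖ R_L = 4.923 kΩ.
Voltage divider with the loaded lower leg: V_out = 7.15 × 4.923/(27.0 + 4.923) = 7.15 × 0.1542 = 1.103 V.
(Unloaded it would be 1.22 V; the load pulls it down.)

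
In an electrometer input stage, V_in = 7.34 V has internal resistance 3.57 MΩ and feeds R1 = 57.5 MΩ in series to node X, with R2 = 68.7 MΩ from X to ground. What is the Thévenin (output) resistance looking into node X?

R1' = 3.57 + 57.5 = 61.07 MΩ (source resistance + R1).
Looking into X with the source shorted: R_th = R1'·R2/(R1'+R2) = 61.07 × 68.7/129.8 = 32.33 MΩ.

R_th ≈ 32.3 MΩ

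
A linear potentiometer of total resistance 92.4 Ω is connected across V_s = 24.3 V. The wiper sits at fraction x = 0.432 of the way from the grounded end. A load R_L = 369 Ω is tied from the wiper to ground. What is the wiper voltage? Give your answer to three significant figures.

V_out ≈ 9.89 V

The pot divides into 52.48 Ω above the wiper and 39.92 Ω below.
Lower segment in parallel with the load: 39.92 ‖ 369 = 36.02 Ω.
V_out = 24.3 × 36.02/(52.48 + 36.02) = 9.890 V.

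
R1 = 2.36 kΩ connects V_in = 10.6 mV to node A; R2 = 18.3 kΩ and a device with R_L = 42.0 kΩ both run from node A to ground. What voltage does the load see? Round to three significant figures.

R2 ‖ R_L = (18.3 × 42.0)/(18.3 + 42.0) = 12.75 kΩ.
Then V_out = V_in · R2'/(R1 + R2') = 10.6 × 12.75/15.11 = 8.944 mV.
(Unloaded it would be 9.39 mV; the load pulls it down.)

V_out ≈ 8.94 mV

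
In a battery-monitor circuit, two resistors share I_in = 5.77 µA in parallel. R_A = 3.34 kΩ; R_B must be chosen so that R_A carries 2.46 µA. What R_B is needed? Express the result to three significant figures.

R_B ≈ 2.48 kΩ

The fraction through R_A equals R_B/(R_A+R_B).
With f = 0.4263, R_B = R_A · f/(1−f) = 3.34 × 0.7432 = 2.482 kΩ.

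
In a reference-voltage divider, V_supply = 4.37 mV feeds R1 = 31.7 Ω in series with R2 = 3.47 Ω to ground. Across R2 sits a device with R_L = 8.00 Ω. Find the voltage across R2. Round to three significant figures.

V_out ≈ 0.310 mV

The load sits in parallel with R2, giving an effective lower resistance R2' = R2·R_L/(R2+R_L) = 2.420 Ω.
Voltage divider with the loaded lower leg: V_out = 4.37 × 2.420/(31.7 + 2.420) = 4.37 × 0.07093 = 0.3100 mV.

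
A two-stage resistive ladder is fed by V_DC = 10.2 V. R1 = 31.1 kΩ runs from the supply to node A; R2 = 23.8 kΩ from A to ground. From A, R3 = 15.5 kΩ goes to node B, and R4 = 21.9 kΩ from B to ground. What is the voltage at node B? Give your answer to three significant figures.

V_B ≈ 1.90 V

Node A sees R2 in parallel with the series input of stage 2, R3 + R4 = 37.40 kΩ.
R2 ‖ (R3+R4) = 14.54 kΩ.
First divider: V_A = V_DC · 14.54/(31.1 + 14.54) = 3.250 V.
Stage 2 is unloaded, so V_B = V_A · R4/(R3+R4) = 3.250 × 21.9/37.40 = 1.903 V.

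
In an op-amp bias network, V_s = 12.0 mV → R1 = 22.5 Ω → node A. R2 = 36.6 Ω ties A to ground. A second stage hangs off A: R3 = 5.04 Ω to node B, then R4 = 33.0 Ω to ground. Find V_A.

V_A ≈ 5.44 mV

The second stage (R3 + R4 = 38.04 Ω) loads node A in parallel with R2.
R2 ‖ (R3+R4) = 18.65 Ω.
So V_A = 12.0 × 0.4533 = 5.439 mV.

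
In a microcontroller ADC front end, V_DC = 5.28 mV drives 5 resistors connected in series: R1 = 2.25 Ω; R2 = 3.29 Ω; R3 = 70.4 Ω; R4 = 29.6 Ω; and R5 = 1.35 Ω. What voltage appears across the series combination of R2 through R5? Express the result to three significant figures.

V ≈ 5.17 mV

ΣR = 2.25 + 3.29 + 70.4 + 29.6 + 1.35 = 106.9 Ω.
R_{R2..R5} = 3.29 + 70.4 + 29.6 + 1.35 = 104.6 Ω.
V = V_DC · R/ΣR = 5.28 × 0.9790 = 5.169 mV.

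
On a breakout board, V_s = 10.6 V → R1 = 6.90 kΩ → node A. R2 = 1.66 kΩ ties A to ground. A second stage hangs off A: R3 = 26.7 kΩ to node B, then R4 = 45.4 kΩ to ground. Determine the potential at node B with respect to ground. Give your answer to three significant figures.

V_B ≈ 1.27 V

The second stage (R3 + R4 = 72.10 kΩ) loads node A in parallel with R2.
Effective lower resistance at A: R2 ‖ 72.10 = 1.623 kΩ.
First divider: V_A = V_s · 1.623/(6.90 + 1.623) = 2.018 V.
V_B = V_A × 0.6297 = 1.271 V.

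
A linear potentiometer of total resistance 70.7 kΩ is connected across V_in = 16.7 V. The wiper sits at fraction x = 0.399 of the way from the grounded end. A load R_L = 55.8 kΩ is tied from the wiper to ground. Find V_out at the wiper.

Lower segment x·R_p = 28.21 kΩ; upper segment (1−x)·R_p = 42.49 kΩ.
Lower segment in parallel with the load: 28.21 ‖ 55.8 = 18.74 kΩ.
Loaded-divider output: V_out = 16.7 × 0.3060 = 5.111 V.

V_out ≈ 5.11 V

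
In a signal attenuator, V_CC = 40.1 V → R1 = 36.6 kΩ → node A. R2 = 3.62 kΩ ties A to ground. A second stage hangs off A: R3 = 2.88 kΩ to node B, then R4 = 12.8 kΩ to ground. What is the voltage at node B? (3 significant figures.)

The second stage (R3 + R4 = 15.68 kΩ) loads node A in parallel with R2.
Effective lower resistance at A: R2 ‖ 15.68 = 2.941 kΩ.
First divider: V_A = V_CC · 2.941/(36.6 + 2.941) = 2.983 V.
V_B = V_A × 0.8163 = 2.435 V.

V_B ≈ 2.43 V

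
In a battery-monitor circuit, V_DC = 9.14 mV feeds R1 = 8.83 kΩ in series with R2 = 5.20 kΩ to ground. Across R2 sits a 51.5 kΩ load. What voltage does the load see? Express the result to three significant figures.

V_out ≈ 3.19 mV

First combine the lower leg with the load: R2 ‖ R_L = 4.723 kΩ.
Voltage divider with the loaded lower leg: V_out = 9.14 × 4.723/(8.83 + 4.723) = 9.14 × 0.3485 = 3.185 mV.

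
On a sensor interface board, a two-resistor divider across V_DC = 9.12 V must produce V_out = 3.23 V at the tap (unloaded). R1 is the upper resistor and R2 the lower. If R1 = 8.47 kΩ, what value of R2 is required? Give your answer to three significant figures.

The divider ratio is R2/(R1+R2) = 3.23/9.12 = 0.3542.
Rearranging, R2 = R1·k/(1−k) = 8.47 × 0.5484 = 4.645 kΩ.

R2 ≈ 4.64 kΩ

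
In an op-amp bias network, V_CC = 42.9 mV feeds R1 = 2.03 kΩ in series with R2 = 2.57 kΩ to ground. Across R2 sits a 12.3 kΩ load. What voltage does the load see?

V_out ≈ 21.9 mV

First combine the lower leg with the load: R2 ‖ R_L = 2.126 kΩ.
Voltage divider with the loaded lower leg: V_out = 42.9 × 2.126/(2.03 + 2.126) = 42.9 × 0.5115 = 21.94 mV.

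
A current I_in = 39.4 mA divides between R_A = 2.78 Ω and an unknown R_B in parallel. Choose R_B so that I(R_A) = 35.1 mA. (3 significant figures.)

R_B ≈ 22.7 Ω

In a two-way split, I_A/I_in = R_B/(R_A + R_B).
35.1/39.4 = R_B/(R_A + R_B) → R_B = R_A · (0.8909)/(1 − 0.8909) = 2.78 × 8.163 = 22.69 Ω.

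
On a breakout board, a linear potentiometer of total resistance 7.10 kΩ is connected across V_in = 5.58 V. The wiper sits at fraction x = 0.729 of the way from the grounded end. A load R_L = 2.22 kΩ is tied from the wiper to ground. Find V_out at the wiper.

Split the track: R_lower = x·R_p = 5.176 kΩ, R_upper = (1−x)·R_p = 1.924 kΩ.
Lower segment in parallel with the load: 5.176 ‖ 2.22 = 1.554 kΩ.
V_out = 5.58 × 1.554/(1.924 + 1.554) = 2.493 V.

V_out ≈ 2.49 V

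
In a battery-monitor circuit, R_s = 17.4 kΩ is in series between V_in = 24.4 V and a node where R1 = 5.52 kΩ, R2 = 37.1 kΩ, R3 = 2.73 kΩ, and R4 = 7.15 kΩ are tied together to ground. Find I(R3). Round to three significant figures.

I ≈ 0.666 mA

Equivalent of the parallel group: R_p = 1.400 kΩ.
V_A = 24.4 × 1.400/18.80 = 1.817 V.
Branch current I = V_A/R3 = 1.817/2.73 = 0.6656 mA.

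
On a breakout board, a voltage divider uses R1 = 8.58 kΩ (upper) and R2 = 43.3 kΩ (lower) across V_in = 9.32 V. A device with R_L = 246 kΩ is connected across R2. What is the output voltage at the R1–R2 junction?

V_out ≈ 7.56 V

R2 ‖ R_L = (43.3 × 246)/(43.3 + 246) = 36.82 kΩ.
Voltage divider with the loaded lower leg: V_out = 9.32 × 36.82/(8.58 + 36.82) = 9.32 × 0.8110 = 7.559 V.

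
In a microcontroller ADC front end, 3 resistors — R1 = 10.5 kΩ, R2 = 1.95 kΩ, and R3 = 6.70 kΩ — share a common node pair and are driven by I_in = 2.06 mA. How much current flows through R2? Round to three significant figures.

ΣG = 1/10.5 + 1/1.95 + 1/6.70 = 0.7573.
R2 takes the fraction G_k/ΣG = 0.5128/0.7573 = 0.6772, so I = 2.06 × 0.6772 = 1.395 mA.

I ≈ 1.39 mA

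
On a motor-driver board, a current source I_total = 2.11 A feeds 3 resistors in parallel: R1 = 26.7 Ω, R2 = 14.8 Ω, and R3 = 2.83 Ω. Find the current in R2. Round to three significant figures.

ΣG = 1/26.7 + 1/14.8 + 1/2.83 = 0.4584.
By the current-divider rule, I = I_total · G_k/ΣG = 2.11 × 0.1474 = 0.3110 A.

I ≈ 0.311 A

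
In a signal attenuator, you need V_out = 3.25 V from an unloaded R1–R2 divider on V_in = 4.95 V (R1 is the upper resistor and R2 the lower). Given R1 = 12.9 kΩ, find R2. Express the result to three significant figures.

Required fraction k = V_out/V_in = 0.6566.
So R2 = R1 · V_out/(V_in − V_out) = 12.9 × 3.25/(4.95 − 3.25) = 12.9 × 1.912 = 24.66 kΩ.

R2 ≈ 24.7 kΩ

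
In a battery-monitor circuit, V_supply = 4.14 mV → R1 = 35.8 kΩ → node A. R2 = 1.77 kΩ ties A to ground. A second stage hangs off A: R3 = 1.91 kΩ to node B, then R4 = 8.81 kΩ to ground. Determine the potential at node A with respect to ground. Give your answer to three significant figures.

The second stage (R3 + R4 = 10.72 kΩ) loads node A in parallel with R2.
Effective lower resistance at A: R2 ‖ 10.72 = 1.519 kΩ.
So V_A = 4.14 × 0.04071 = 0.1685 mV.

V_A ≈ 0.169 mV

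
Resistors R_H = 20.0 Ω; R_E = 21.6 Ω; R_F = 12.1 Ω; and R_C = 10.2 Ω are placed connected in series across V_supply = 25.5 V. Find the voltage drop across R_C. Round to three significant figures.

Series total: ΣR = 20.0 + 21.6 + 12.1 + 10.2 = 63.90 Ω.
By the voltage-divider rule, V = 25.5 × 10.20/63.90 = 4.070 V.

V ≈ 4.07 V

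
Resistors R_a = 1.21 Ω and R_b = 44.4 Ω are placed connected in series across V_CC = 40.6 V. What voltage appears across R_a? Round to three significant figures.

ΣR = 1.21 + 44.4 = 45.61 Ω.
Voltage divider: V = V_CC · (1.210 / 45.61) = 40.6 × 0.02653 = 1.077 V.

V ≈ 1.08 V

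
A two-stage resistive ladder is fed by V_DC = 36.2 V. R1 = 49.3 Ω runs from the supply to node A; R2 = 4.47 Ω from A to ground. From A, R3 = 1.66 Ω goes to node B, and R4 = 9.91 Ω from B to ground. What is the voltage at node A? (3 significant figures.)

Looking into the second stage from A: R3 + R4 = 11.57 Ω appears in parallel with R2.
R2 ‖ (R3+R4) = 3.224 Ω.
So V_A = 36.2 × 0.06139 = 2.222 V.

V_A ≈ 2.22 V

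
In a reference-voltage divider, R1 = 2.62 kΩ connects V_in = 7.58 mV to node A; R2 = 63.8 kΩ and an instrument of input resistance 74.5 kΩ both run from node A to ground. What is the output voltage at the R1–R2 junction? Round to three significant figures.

First combine the lower leg with the load: R2 ‖ R_L = 34.37 kΩ.
Voltage divider with the loaded lower leg: V_out = 7.58 × 34.37/(2.62 + 34.37) = 7.58 × 0.9292 = 7.043 mV.

V_out ≈ 7.04 mV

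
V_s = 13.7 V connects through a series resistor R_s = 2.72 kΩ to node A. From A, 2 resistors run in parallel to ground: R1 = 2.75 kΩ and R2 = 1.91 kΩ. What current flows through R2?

Equivalent of the parallel group: R_p = 1.127 kΩ.
V_A by voltage divider: V_A = 13.7 × 1.127/(2.72 + 1.127) = 4.014 V.
I(R2) = V_A / R2 = 4.014/1.91 = 2.101 mA.

I ≈ 2.10 mA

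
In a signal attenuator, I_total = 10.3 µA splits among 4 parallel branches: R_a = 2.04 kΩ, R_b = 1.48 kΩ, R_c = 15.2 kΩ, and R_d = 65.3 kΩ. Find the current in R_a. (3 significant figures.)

I ≈ 4.05 µA

ΣG = 1/2.04 + 1/1.48 + 1/15.2 + 1/65.3 = 1.247.
R_a takes the fraction G_k/ΣG = 0.4902/1.247 = 0.3931, so I = 10.3 × 0.3931 = 4.049 µA.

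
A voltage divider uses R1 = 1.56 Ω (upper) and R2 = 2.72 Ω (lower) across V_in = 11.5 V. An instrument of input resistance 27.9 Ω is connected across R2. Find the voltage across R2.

R2 ‖ R_L = (2.72 × 27.9)/(2.72 + 27.9) = 2.478 Ω.
Then V_out = V_in · R2'/(R1 + R2') = 11.5 × 2.478/4.038 = 7.058 V.
(Unloaded it would be 7.31 V; the load pulls it down.)

V_out ≈ 7.06 V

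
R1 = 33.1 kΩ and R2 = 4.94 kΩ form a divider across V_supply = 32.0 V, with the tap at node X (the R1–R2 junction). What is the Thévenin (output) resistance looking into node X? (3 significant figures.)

With V_supply suppressed (replaced by a short), R_th = R1 ‖ R2 = (33.10 × 4.94)/(33.10 + 4.94) = 4.298 kΩ.

R_th ≈ 4.30 kΩ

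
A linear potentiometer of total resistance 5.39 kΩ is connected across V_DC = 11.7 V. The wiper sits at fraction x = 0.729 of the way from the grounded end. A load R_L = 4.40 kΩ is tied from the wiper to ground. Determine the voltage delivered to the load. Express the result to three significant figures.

V_out ≈ 6.87 V

The pot divides into 1.461 kΩ above the wiper and 3.929 kΩ below.
(x·R_p) ‖ R_L = 2.076 kΩ.
V_out = 11.7 × 2.076/(1.461 + 2.076) = 6.867 V.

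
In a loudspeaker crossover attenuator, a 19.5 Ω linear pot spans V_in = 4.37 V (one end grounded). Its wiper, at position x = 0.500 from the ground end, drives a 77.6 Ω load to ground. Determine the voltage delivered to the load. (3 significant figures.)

Lower segment x·R_p = 9.750 Ω; upper segment (1−x)·R_p = 9.750 Ω.
(x·R_p) ‖ R_L = 8.662 Ω.
V_out = 4.37 × 8.662/(9.750 + 8.662) = 2.056 V.

V_out ≈ 2.06 V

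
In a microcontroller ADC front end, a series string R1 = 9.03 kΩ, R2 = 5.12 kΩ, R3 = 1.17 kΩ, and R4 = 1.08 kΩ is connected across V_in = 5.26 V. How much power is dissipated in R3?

The common current is I = 5.26/16.40 = 0.3207 mA.
V(R3) = I·R = 0.3753 V; P = V·I = 0.3753 × 0.3207 = 0.1204 mW.

P ≈ 0.120 mW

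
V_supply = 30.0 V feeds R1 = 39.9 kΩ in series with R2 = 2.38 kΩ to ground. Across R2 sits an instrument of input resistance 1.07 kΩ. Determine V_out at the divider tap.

First combine the lower leg with the load: R2 ‖ R_L = 0.7381 kΩ.
Then V_out = V_supply · R2'/(R1 + R2') = 30.0 × 0.7381/40.64 = 0.5449 V.
(Unloaded it would be 1.69 V; the load pulls it down.)

V_out ≈ 0.545 V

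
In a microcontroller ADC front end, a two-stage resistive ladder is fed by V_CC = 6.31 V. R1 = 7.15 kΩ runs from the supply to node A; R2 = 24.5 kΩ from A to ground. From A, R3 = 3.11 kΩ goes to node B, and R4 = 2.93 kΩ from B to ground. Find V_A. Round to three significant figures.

Looking into the second stage from A: R3 + R4 = 6.040 kΩ appears in parallel with R2.
R2 ‖ (R3+R4) = 4.845 kΩ.
So V_A = 6.31 × 0.4039 = 2.549 V.

V_A ≈ 2.55 V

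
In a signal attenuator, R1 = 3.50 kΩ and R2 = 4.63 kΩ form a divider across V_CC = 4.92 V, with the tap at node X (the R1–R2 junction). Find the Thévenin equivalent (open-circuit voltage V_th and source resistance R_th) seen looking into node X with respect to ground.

V_th ≈ 2.80 V, R_th ≈ 1.99 kΩ

V_th is the unloaded tap voltage: V_CC · R2/(R1+R2) = 4.92 × 0.5695 = 2.802 V.
Zeroing V_CC shorts the top of R1 to ground, so R_th = R1 ‖ R2 = 1.993 kΩ.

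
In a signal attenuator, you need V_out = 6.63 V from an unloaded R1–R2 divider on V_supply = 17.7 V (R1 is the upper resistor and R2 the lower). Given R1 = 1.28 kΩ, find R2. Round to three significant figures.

The divider ratio is R2/(R1+R2) = 6.63/17.7 = 0.3746.
R2 = R1 · 0.3746/(1 − 0.3746) = 0.7666 kΩ.

R2 ≈ 0.767 kΩ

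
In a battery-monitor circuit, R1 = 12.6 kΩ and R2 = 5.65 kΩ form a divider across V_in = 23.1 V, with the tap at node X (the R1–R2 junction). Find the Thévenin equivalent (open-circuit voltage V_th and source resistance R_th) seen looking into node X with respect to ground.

V_th ≈ 7.15 V, R_th ≈ 3.90 kΩ

With X open, the divider is unloaded: V_th = 23.1 × 5.65/18.25 = 7.152 V.
With V_in suppressed (replaced by a short), R_th = R1 ‖ R2 = (12.60 × 5.65)/(12.60 + 5.65) = 3.901 kΩ.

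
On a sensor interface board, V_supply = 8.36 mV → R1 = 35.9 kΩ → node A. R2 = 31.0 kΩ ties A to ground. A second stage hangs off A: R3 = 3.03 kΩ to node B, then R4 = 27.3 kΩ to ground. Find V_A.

Node A sees R2 in parallel with the series input of stage 2, R3 + R4 = 30.33 kΩ.
Effective lower resistance at A: R2 ‖ 30.33 = 15.33 kΩ.
V_A = 8.36 × 15.33/(35.9 + 15.33) = 2.502 mV.

V_A ≈ 2.50 mV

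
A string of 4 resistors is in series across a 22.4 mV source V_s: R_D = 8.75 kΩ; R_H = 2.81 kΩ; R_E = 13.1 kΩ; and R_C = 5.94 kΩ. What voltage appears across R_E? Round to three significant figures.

V ≈ 9.59 mV

ΣR = 8.75 + 2.81 + 13.1 + 5.94 = 30.60 kΩ.
By the voltage-divider rule, V = 22.4 × 13.10/30.60 = 9.590 mV.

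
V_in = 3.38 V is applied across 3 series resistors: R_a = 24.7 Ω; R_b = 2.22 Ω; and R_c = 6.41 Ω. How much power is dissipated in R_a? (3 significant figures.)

ΣR = 33.33 Ω → I = 3.38/33.33 = 0.1014 A.
P(R_a) = I²·R_a = (0.1014)² × 24.7 = 0.2540 W.

P ≈ 0.254 W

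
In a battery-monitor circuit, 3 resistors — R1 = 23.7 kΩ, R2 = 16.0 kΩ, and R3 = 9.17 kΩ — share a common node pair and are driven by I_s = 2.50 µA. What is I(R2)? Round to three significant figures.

I ≈ 0.731 µA

ΣG = 1/23.7 + 1/16.0 + 1/9.17 = 0.2137.
R2 takes the fraction G_k/ΣG = 0.06250/0.2137 = 0.2924, so I = 2.50 × 0.2924 = 0.7310 µA.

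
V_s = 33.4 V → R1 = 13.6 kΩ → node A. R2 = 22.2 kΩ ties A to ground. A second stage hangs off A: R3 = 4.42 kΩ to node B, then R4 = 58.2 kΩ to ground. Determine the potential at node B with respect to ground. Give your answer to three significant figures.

V_B ≈ 17.0 V

Looking into the second stage from A: R3 + R4 = 62.62 kΩ appears in parallel with R2.
R2 ‖ (R3+R4) = 16.39 kΩ.
V_A = 33.4 × 16.39/(13.6 + 16.39) = 18.25 V.
Then the unloaded second divider: V_B = V_A × R4/(R3+R4) = 18.25 × 0.9294 = 16.96 V.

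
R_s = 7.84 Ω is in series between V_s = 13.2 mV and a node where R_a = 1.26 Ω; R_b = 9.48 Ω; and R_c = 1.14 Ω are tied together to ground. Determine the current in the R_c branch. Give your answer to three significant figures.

Equivalent of the parallel group: R_p = 0.5630 Ω.
V_A = 13.2 × 0.5630/8.403 = 0.8843 mV.
I(R_c) = V_A / R_c = 0.8843/1.14 = 0.7757 mA.

I ≈ 0.776 mA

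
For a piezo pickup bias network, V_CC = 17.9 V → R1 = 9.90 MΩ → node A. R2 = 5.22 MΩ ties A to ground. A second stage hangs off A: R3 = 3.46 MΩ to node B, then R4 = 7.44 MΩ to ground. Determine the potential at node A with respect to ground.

V_A ≈ 4.70 V

The second stage (R3 + R4 = 10.90 MΩ) loads node A in parallel with R2.
R2 ‖ (R3+R4) = 3.530 MΩ.
First divider: V_A = V_CC · 3.530/(9.90 + 3.530) = 4.705 V.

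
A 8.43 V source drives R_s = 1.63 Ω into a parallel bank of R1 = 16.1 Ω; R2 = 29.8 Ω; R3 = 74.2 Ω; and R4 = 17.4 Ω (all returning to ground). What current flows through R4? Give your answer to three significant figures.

Equivalent of the parallel group: R_p = 6.002 Ω.
V_A = 8.43 × 6.002/7.632 = 6.630 V.
I(R4) = V_A / R4 = 6.630/17.4 = 0.3810 A.

I ≈ 0.381 A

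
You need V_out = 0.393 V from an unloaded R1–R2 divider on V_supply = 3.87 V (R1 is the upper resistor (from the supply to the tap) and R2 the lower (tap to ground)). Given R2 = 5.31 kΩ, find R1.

The divider ratio is R2/(R1+R2) = 0.393/3.87 = 0.1016.
So R1 = R2 · (V_supply/V_out − 1) = 5.31 × (3.87/0.393 − 1) = 5.31 × 8.847 = 46.98 kΩ.

R1 ≈ 47.0 kΩ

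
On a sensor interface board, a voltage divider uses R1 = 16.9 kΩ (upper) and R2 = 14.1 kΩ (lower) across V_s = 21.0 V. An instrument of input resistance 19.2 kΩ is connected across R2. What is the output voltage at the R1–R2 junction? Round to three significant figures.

The load sits in parallel with R2, giving an effective lower resistance R2' = R2·R_L/(R2+R_L) = 8.130 kΩ.
Now apply the divider: V_out = 21.0 × 0.3248 = 6.821 V.

V_out ≈ 6.82 V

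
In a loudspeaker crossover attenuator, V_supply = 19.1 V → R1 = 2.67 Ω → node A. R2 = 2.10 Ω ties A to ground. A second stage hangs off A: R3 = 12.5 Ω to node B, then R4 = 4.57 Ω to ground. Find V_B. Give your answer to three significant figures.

The second stage (R3 + R4 = 17.07 Ω) loads node A in parallel with R2.
Effective lower resistance at A: R2 ‖ 17.07 = 1.870 Ω.
First divider: V_A = V_supply · 1.870/(2.67 + 1.870) = 7.867 V.
Stage 2 is unloaded, so V_B = V_A · R4/(R3+R4) = 7.867 × 4.57/17.07 = 2.106 V.

V_B ≈ 2.11 V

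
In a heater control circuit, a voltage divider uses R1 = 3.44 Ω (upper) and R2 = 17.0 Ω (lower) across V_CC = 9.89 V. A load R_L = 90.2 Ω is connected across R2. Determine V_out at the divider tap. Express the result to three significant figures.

V_out ≈ 7.97 V

First combine the lower leg with the load: R2 ‖ R_L = 14.30 Ω.
Now apply the divider: V_out = 9.89 × 0.8061 = 7.973 V.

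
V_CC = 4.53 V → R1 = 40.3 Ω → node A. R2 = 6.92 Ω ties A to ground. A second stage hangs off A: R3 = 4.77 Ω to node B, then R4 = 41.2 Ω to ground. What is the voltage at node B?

Looking into the second stage from A: R3 + R4 = 45.97 Ω appears in parallel with R2.
Effective lower resistance at A: R2 ‖ 45.97 = 6.015 Ω.
So V_A = 4.53 × 0.1299 = 0.5883 V.
Then the unloaded second divider: V_B = V_A × R4/(R3+R4) = 0.5883 × 0.8962 = 0.5272 V.

V_B ≈ 0.527 V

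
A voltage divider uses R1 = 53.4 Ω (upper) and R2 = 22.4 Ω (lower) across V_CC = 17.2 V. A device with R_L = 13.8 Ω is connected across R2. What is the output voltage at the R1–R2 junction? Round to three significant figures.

V_out ≈ 2.37 V

First combine the lower leg with the load: R2 ‖ R_L = 8.539 Ω.
Voltage divider with the loaded lower leg: V_out = 17.2 × 8.539/(53.4 + 8.539) = 17.2 × 0.1379 = 2.371 V.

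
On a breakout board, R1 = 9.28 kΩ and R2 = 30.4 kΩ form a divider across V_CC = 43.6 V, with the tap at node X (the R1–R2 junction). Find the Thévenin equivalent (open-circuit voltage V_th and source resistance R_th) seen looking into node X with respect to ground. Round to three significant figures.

V_th ≈ 33.4 V, R_th ≈ 7.11 kΩ

With X open, the divider is unloaded: V_th = 43.6 × 30.4/39.68 = 33.40 V.
Looking into X with the source shorted: R_th = R1·R2/(R1+R2) = 9.280 × 30.4/39.68 = 7.110 kΩ.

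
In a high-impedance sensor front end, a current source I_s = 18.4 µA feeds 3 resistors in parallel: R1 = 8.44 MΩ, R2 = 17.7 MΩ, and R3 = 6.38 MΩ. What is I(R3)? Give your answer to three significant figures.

I ≈ 8.69 µA

Conductances: ΣG = 1/8.44 + 1/17.7 + 1/6.38 = 0.3317 (1/MΩ).
By the current-divider rule, I = I_s · G_k/ΣG = 18.4 × 0.4725 = 8.694 µA.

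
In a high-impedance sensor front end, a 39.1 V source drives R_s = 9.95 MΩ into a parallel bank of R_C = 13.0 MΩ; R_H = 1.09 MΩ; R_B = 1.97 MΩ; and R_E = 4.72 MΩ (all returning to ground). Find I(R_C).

I ≈ 0.167 µA

Parallel bank: R_p = 1/(1/13.0 + 1/1.09 + 1/1.97 + 1/4.72) = 0.5835 MΩ.
V_A by voltage divider: V_A = 39.1 × 0.5835/(9.95 + 0.5835) = 2.166 V.
I(R_C) = V_A / R_C = 2.166/13.0 = 0.1666 µA.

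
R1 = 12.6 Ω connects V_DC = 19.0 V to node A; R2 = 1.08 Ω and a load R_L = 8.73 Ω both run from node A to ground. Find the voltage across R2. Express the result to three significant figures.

V_out ≈ 1.35 V

The load sits in parallel with R2, giving an effective lower resistance R2' = R2·R_L/(R2+R_L) = 0.9611 Ω.
Then V_out = V_DC · R2'/(R1 + R2') = 19.0 × 0.9611/13.56 = 1.347 V.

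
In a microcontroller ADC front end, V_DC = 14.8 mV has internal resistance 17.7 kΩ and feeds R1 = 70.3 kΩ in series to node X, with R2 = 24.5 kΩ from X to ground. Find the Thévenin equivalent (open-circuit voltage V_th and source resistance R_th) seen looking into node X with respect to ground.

V_th ≈ 3.22 mV, R_th ≈ 19.2 kΩ

R1' = 17.7 + 70.3 = 88.00 kΩ (source resistance + R1).
V_th is the unloaded tap voltage: V_DC · R2/(R1'+R2) = 14.8 × 0.2178 = 3.223 mV.
Looking into X with the source shorted: R_th = R1'·R2/(R1'+R2) = 88.00 × 24.5/112.5 = 19.16 kΩ.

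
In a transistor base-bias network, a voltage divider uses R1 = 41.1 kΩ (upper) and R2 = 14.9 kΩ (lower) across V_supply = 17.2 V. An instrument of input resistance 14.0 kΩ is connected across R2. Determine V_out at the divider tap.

R2 ‖ R_L = (14.9 × 14.0)/(14.9 + 14.0) = 7.218 kΩ.
Voltage divider with the loaded lower leg: V_out = 17.2 × 7.218/(41.1 + 7.218) = 17.2 × 0.1494 = 2.569 V.
(Unloaded it would be 4.58 V; the load pulls it down.)

V_out ≈ 2.57 V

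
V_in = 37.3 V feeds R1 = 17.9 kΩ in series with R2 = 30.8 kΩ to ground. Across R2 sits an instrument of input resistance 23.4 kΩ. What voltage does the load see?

V_out ≈ 15.9 V

R2 ‖ R_L = (30.8 × 23.4)/(30.8 + 23.4) = 13.30 kΩ.
Voltage divider with the loaded lower leg: V_out = 37.3 × 13.30/(17.9 + 13.30) = 37.3 × 0.4262 = 15.90 V.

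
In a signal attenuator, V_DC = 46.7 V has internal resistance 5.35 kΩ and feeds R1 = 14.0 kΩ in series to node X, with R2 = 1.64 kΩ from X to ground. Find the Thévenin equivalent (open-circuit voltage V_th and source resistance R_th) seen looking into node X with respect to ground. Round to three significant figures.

V_th ≈ 3.65 V, R_th ≈ 1.51 kΩ

R1' = 5.35 + 14.0 = 19.35 kΩ (source resistance + R1).
V_th is the unloaded tap voltage: V_DC · R2/(R1'+R2) = 46.7 × 0.07813 = 3.649 V.
With V_DC suppressed (replaced by a short), R_th = R1' ‖ R2 = (19.35 × 1.64)/(19.35 + 1.64) = 1.512 kΩ.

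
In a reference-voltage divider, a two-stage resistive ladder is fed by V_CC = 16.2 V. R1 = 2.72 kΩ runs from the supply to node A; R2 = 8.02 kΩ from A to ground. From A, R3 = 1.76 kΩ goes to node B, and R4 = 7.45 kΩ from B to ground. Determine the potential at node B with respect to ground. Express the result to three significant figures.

V_B ≈ 8.02 V

Looking into the second stage from A: R3 + R4 = 9.210 kΩ appears in parallel with R2.
Effective lower resistance at A: R2 ‖ 9.210 = 4.287 kΩ.
First divider: V_A = V_CC · 4.287/(2.72 + 4.287) = 9.911 V.
Stage 2 is unloaded, so V_B = V_A · R4/(R3+R4) = 9.911 × 7.45/9.210 = 8.017 V.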